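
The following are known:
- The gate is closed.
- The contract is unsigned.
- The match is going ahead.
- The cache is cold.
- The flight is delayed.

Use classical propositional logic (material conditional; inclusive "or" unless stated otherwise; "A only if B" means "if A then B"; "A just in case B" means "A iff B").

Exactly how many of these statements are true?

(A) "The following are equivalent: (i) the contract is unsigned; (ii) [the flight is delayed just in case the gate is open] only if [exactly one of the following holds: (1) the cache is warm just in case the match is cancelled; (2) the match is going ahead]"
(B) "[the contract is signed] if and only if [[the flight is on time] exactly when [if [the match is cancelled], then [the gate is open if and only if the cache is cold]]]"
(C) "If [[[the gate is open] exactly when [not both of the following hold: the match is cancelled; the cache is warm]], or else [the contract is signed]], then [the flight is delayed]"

3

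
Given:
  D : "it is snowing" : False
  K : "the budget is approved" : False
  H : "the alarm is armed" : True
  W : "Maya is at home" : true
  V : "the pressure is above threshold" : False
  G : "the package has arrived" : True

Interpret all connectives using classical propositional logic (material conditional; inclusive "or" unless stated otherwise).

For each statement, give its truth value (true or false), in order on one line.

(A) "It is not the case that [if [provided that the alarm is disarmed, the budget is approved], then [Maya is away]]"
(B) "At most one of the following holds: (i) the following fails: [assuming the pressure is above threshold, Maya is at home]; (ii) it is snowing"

(A) True / (B) True

(A): Parsed as not ((not H -> K) -> not W)

not H = not True = False
not H -> K = False -> False = True
not W = not True = False
(not H -> K) -> not W = True -> False = False
not ((not H -> K) -> not W) = not False = True
Thus (A) is true.

(B): Parsed as not (V -> W) nand D

V -> W = False -> True = True
not (V -> W) = not True = False
not (V -> W) nand D = False nand False = True
Thus (B) is true.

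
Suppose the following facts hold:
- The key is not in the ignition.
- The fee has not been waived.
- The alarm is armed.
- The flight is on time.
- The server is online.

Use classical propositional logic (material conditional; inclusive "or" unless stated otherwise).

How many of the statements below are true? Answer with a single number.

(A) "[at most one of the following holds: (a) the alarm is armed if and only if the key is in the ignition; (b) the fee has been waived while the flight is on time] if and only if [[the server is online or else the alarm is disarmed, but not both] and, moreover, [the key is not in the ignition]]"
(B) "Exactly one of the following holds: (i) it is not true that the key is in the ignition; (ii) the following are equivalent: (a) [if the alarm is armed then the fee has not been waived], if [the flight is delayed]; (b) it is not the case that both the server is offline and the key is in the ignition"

Let N = "the alarm is armed" (T), D = "the key is in the ignition" (F), S = "the fee has been waived" (F), G = "the flight is delayed" (F), R = "the server is online" (T).

(A): In symbols: ((N <-> D) nand (S & ~G)) <-> ((R xor ~N) & ~D)

N <-> D = T <-> F = F
~G = ~F = T
S & ~G = F & T = F
(N <-> D) nand (S & ~G) = F nand F = T
~N = ~T = F
R xor ~N = T xor F = T
~D = ~F = T
(R xor ~N) & ~D = T & T = T
((N <-> D) nand (S & ~G)) <-> ((R xor ~N) & ~D) = T <-> T = T
So (A) is true.

(B): Parsed as ~D xor ((G -> (N -> ~S)) <-> (~R nand D))

~D = ~F = T
~S = ~F = T
N -> ~S = T -> T = T
G -> (N -> ~S) = F -> T = T
~R = ~T = F
~R nand D = F nand F = T
(G -> (N -> ~S)) <-> (~R nand D) = T <-> T = T
~D xor ((G -> (N -> ~S)) <-> (~R nand D)) = T xor T = F
Hence (B) is false.

1 of the 2 statements is true ((A)).

1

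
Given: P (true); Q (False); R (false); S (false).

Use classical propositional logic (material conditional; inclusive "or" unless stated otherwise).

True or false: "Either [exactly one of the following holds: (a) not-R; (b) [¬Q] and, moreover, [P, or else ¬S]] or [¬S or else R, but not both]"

Formalization: (~R xor (~Q & (P | ~S))) | (~S xor R)

~R = ~F = T
~Q = ~F = T
~S = ~F = T
P | ~S = T | T = T
~Q & (P | ~S) = T & T = T
~R xor (~Q & (P | ~S)) = T xor T = F
~S = ~F = T
~S xor R = T xor F = T
(~R xor (~Q & (P | ~S))) | (~S xor R) = F | T = T

True.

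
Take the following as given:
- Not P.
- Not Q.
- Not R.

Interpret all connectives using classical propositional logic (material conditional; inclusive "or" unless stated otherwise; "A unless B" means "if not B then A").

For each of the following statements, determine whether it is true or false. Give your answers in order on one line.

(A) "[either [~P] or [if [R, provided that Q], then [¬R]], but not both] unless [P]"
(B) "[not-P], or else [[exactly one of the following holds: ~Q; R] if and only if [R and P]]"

(A): This is (¬P ⊕ ((Q → R) → ¬R)) ∨ P.

¬P = ¬F = T
Q → R = F → F = T
¬R = ¬F = T
(Q → R) → ¬R = T → T = T
¬P ⊕ ((Q → R) → ¬R) = T ⊕ T = F
(¬P ⊕ ((Q → R) → ¬R)) ∨ P = F ∨ F = F
Thus (A) is false.

(B): Parsed as ¬P ∨ ((¬Q ⊕ R) ↔ (R ∧ P))

¬P = ¬F = T
¬Q = ¬F = T
¬Q ⊕ R = T ⊕ F = T
R ∧ P = F ∧ F = F
(¬Q ⊕ R) ↔ (R ∧ P) = T ↔ F = F
¬P ∨ ((¬Q ⊕ R) ↔ (R ∧ P)) = T ∨ F = T
So (B) is true.

(A) False / (B) True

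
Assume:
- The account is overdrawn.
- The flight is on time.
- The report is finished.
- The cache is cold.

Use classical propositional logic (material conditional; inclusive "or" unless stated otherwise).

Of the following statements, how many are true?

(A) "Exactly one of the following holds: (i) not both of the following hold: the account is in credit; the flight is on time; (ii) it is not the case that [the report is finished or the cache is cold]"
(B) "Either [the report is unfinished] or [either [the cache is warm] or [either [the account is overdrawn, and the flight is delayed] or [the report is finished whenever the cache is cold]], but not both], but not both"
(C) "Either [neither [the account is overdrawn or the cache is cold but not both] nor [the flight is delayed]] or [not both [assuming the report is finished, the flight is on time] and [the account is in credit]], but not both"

2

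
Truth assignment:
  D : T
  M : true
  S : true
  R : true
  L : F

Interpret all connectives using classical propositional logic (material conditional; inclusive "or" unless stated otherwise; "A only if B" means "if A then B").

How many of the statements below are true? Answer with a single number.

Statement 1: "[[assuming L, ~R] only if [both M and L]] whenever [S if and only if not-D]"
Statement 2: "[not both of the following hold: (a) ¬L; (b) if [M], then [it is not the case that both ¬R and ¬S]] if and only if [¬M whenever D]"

Statement 1: Parsed as (S iff not D) -> ((L -> not R) -> (M and L))

not D = not True = False
S iff not D = True iff False = False
not R = not True = False
L -> not R = False -> False = True
M and L = True and False = False
(L -> not R) -> (M and L) = True -> False = False
(S iff not D) -> ((L -> not R) -> (M and L)) = False -> False = True
Hence Statement 1 is true.

Statement 2: Parsed as (not L nand (M -> (not R nand not S))) iff (D -> not M)

not L = not False = True
not R = not True = False
not S = not True = False
not R nand not S = False nand False = True
M -> (not R nand not S) = True -> True = True
not L nand (M -> (not R nand not S)) = True nand True = False
not M = not True = False
D -> not M = True -> False = False
(not L nand (M -> (not R nand not S))) iff (D -> not M) = False iff False = True
Hence Statement 2 is true.

True statements: 2.

2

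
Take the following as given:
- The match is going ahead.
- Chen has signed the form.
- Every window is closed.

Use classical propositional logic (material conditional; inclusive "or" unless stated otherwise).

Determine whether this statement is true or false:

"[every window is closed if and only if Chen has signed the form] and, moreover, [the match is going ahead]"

True

Let R = "a window is open" (F), Q = "Chen has signed the form" (T), P = "the match is cancelled" (F).
Formalization: (~R <-> Q) & ~P

~R = ~F = T
~R <-> Q = T <-> T = T
~P = ~F = T
(~R <-> Q) & ~P = T & T = T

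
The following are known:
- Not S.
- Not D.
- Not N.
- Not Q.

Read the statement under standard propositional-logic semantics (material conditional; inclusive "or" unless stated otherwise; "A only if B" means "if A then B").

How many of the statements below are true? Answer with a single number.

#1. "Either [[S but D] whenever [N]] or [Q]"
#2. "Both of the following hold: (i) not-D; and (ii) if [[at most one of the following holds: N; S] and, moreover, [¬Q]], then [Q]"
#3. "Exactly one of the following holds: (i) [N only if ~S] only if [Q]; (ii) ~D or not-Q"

2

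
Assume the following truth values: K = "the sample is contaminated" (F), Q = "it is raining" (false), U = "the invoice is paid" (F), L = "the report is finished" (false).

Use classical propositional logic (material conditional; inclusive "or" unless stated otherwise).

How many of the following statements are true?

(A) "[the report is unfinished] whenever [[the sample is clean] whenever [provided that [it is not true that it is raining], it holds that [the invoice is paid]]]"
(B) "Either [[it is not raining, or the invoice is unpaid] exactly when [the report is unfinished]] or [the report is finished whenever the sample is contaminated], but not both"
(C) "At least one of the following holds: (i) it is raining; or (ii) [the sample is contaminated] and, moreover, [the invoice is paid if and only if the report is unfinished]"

(A): In symbols: ((¬Q → U) → ¬K) → ¬L

¬Q = ¬F = T
¬Q → U = T → F = F
¬K = ¬F = T
(¬Q → U) → ¬K = F → T = T
¬L = ¬F = T
((¬Q → U) → ¬K) → ¬L = T → T = T
Hence (A) is true.

(B): Formalization: ((¬Q ∨ ¬U) ↔ ¬L) ⊕ (K → L)

¬Q = ¬F = T
¬U = ¬F = T
¬Q ∨ ¬U = T ∨ T = T
¬L = ¬F = T
(¬Q ∨ ¬U) ↔ ¬L = T ↔ T = T
K → L = F → F = T
((¬Q ∨ ¬U) ↔ ¬L) ⊕ (K → L) = T ⊕ T = F
Hence (B) is false.

(C): Formalization: Q ∨ (K ∧ (U ↔ ¬L))

¬L = ¬F = T
U ↔ ¬L = F ↔ T = F
K ∧ (U ↔ ¬L) = F ∧ F = F
Q ∨ (K ∧ (U ↔ ¬L)) = F ∨ F = F
Thus (C) is false.

Count: 1.

1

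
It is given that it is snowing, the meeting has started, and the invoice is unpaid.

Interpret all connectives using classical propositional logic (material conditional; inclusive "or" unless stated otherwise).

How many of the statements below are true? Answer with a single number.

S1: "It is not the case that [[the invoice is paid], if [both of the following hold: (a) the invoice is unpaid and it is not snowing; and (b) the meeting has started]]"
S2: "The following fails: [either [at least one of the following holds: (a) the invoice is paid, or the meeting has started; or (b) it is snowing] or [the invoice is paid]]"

0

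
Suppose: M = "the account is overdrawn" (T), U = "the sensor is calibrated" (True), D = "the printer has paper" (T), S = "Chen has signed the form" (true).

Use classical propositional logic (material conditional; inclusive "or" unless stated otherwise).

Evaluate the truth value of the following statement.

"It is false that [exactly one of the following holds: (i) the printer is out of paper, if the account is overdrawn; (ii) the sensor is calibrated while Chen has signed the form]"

False.

Values: M=True, D=True, U=True, S=True.
Parsed as not ((M -> not D) xor (U and S))

not D = not True = False
M -> not D = True -> False = False
U and S = True and True = True
(M -> not D) xor (U and S) = False xor True = True
not ((M -> not D) xor (U and S)) = not True = False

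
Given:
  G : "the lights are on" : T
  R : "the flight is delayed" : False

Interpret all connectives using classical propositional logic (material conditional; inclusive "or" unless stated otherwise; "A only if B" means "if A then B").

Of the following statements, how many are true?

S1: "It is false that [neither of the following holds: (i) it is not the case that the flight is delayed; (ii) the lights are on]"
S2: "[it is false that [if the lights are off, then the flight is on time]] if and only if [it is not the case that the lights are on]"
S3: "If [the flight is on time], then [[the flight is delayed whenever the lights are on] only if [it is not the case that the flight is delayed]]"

3

S1: Formalization: not (not R nor G)

not R = not False = True
not R nor G = True nor True = False
not (not R nor G) = not False = True
Hence S1 is true.

S2: Formalization: not (not G -> not R) iff not G

not G = not True = False
not R = not False = True
not G -> not R = False -> True = True
not (not G -> not R) = not True = False
not G = not True = False
not (not G -> not R) iff not G = False iff False = True
Hence S2 is true.

S3: This is not R -> ((G -> R) -> not R).

not R = not False = True
G -> R = True -> False = False
not R = not False = True
(G -> R) -> not R = False -> True = True
not R -> ((G -> R) -> not R) = True -> True = True
Thus S3 is true.

True statements: 3 (S1, S2, S3).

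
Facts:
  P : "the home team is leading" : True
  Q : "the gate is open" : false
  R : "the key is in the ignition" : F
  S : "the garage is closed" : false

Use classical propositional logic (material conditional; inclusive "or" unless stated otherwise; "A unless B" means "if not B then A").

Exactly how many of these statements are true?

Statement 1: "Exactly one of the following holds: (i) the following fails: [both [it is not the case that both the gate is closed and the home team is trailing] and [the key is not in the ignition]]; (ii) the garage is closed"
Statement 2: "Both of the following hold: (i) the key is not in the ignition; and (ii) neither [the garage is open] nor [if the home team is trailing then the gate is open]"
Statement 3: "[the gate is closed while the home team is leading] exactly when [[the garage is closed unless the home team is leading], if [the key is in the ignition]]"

1

Statement 1: Parsed as ¬((¬Q ↑ ¬P) ∧ ¬R) ⊕ S

¬Q = ¬F = T
¬P = ¬T = F
¬Q ↑ ¬P = T ↑ F = T
¬R = ¬F = T
(¬Q ↑ ¬P) ∧ ¬R = T ∧ T = T
¬((¬Q ↑ ¬P) ∧ ¬R) = ¬T = F
¬((¬Q ↑ ¬P) ∧ ¬R) ⊕ S = F ⊕ F = F
Hence Statement 1 is false.

Statement 2: Formalization: ¬R ∧ (¬S ↓ (¬P → Q))

¬R = ¬F = T
¬S = ¬F = T
¬P = ¬T = F
¬P → Q = F → F = T
¬S ↓ (¬P → Q) = T ↓ T = F
¬R ∧ (¬S ↓ (¬P → Q)) = T ∧ F = F
Thus Statement 2 is false.

Statement 3: In symbols: (¬Q ∧ P) ↔ (R → (S ∨ P))

¬Q = ¬F = T
¬Q ∧ P = T ∧ T = T
S ∨ P = F ∨ T = T
R → (S ∨ P) = F → T = T
(¬Q ∧ P) ↔ (R → (S ∨ P)) = T ↔ T = T
Hence Statement 3 is true.

1 of the 3 statements is true (Statement 3).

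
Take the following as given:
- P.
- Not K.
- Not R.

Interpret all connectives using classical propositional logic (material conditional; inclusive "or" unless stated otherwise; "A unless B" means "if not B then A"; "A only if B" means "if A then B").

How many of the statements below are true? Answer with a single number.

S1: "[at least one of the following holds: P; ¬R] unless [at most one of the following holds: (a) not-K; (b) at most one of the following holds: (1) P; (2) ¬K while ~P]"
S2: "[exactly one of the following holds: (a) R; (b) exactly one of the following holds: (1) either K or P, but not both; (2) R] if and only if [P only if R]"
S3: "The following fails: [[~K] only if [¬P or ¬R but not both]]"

1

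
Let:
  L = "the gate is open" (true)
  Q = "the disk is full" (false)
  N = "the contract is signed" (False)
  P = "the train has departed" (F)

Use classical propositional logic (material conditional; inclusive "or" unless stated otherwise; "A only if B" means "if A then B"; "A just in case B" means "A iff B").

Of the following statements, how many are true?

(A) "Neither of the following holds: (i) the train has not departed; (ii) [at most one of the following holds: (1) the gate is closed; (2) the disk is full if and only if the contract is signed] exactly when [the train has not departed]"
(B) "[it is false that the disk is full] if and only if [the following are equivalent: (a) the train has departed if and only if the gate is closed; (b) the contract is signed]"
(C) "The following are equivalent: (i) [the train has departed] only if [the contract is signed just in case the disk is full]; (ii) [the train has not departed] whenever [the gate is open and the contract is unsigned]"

(A): Parsed as ¬P ↓ ((¬L ↑ (Q ↔ N)) ↔ ¬P)

¬P = ¬F = T
¬L = ¬T = F
Q ↔ N = F ↔ F = T
¬L ↑ (Q ↔ N) = F ↑ T = T
¬P = ¬F = T
(¬L ↑ (Q ↔ N)) ↔ ¬P = T ↔ T = T
¬P ↓ ((¬L ↑ (Q ↔ N)) ↔ ¬P) = T ↓ T = F
So (A) is false.

(B): Formalization: ¬Q ↔ ((P ↔ ¬L) ↔ N)

¬Q = ¬F = T
¬L = ¬T = F
P ↔ ¬L = F ↔ F = T
(P ↔ ¬L) ↔ N = T ↔ F = F
¬Q ↔ ((P ↔ ¬L) ↔ N) = T ↔ F = F
Hence (B) is false.

(C): This is (P → (N ↔ Q)) ↔ ((L ∧ ¬N) → ¬P).

N ↔ Q = F ↔ F = T
P → (N ↔ Q) = F → T = T
¬N = ¬F = T
L ∧ ¬N = T ∧ T = T
¬P = ¬F = T
(L ∧ ¬N) → ¬P = T → T = T
(P → (N ↔ Q)) ↔ ((L ∧ ¬N) → ¬P) = T ↔ T = T
Thus (C) is true.

Count: 1.

1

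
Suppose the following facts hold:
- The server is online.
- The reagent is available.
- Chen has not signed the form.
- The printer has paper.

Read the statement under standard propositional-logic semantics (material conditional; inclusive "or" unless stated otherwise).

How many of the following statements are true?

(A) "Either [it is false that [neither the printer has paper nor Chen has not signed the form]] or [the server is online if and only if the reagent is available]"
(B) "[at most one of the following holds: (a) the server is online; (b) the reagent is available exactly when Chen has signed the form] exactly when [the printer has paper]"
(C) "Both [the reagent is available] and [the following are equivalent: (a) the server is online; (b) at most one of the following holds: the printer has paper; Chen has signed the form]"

3

Let S = "the printer has paper" (T), R = "Chen has signed the form" (F), P = "the server is online" (T), Q = "the reagent is available" (T).

(A): Parsed as ~(S nor ~R) | (P <-> Q)

~R = ~F = T
S nor ~R = T nor T = F
~(S nor ~R) = ~F = T
P <-> Q = T <-> T = T
~(S nor ~R) | (P <-> Q) = T | T = T
Thus (A) is true.

(B): In symbols: (P nand (Q <-> R)) <-> S

Q <-> R = T <-> F = F
P nand (Q <-> R) = T nand F = T
(P nand (Q <-> R)) <-> S = T <-> T = T
Thus (B) is true.

(C): This is Q & (P <-> (S nand R)).

S nand R = T nand F = T
P <-> (S nand R) = T <-> T = T
Q & (P <-> (S nand R)) = T & T = T
Hence (C) is true.

Count: 3.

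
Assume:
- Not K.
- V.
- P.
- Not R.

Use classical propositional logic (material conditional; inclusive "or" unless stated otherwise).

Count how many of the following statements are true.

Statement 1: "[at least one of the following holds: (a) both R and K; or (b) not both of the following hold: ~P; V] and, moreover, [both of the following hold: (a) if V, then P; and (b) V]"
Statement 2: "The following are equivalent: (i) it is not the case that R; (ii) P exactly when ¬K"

2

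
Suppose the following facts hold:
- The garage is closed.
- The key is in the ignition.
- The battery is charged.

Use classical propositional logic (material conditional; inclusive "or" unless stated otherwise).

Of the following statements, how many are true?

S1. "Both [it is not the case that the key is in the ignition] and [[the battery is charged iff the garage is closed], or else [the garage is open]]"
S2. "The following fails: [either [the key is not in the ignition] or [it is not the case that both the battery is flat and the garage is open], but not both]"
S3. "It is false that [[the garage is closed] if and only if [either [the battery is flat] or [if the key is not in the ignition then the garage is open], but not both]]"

0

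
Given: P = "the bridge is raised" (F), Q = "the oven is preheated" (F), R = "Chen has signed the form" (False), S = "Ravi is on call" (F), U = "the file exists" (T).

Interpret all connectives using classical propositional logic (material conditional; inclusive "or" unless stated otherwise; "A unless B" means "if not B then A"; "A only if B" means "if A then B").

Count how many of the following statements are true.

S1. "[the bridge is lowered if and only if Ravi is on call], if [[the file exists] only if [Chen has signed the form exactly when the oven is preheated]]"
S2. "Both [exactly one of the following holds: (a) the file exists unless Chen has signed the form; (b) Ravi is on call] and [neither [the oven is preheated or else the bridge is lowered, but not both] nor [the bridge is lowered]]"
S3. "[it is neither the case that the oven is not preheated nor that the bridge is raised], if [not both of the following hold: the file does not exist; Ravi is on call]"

0

S1: This is (U -> (R <-> Q)) -> (~P <-> S).

R <-> Q = F <-> F = T
U -> (R <-> Q) = T -> T = T
~P = ~F = T
~P <-> S = T <-> F = F
(U -> (R <-> Q)) -> (~P <-> S) = T -> F = F
Hence S1 is false.

S2: In symbols: ((U | R) xor S) & ((Q xor ~P) nor ~P)

U | R = T | F = T
(U | R) xor S = T xor F = T
~P = ~F = T
Q xor ~P = F xor T = T
~P = ~F = T
(Q xor ~P) nor ~P = T nor T = F
((U | R) xor S) & ((Q xor ~P) nor ~P) = T & F = F
Hence S2 is false.

S3: Parsed as (~U nand S) -> (~Q nor P)

~U = ~T = F
~U nand S = F nand F = T
~Q = ~F = T
~Q nor P = T nor F = F
(~U nand S) -> (~Q nor P) = T -> F = F
So S3 is false.

0 of the 3 statements are true (none).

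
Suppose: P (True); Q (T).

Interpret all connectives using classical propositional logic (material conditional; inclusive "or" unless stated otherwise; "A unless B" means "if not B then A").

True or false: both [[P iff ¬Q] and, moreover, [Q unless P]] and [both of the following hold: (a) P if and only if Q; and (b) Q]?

False

In symbols: ((P iff not Q) and (Q or P)) and ((P iff Q) and Q)

not Q = not True = False
P iff not Q = True iff False = False
Q or P = True or True = True
(P iff not Q) and (Q or P) = False and True = False
P iff Q = True iff True = True
(P iff Q) and Q = True and True = True
((P iff not Q) and (Q or P)) and ((P iff Q) and Q) = False and True = False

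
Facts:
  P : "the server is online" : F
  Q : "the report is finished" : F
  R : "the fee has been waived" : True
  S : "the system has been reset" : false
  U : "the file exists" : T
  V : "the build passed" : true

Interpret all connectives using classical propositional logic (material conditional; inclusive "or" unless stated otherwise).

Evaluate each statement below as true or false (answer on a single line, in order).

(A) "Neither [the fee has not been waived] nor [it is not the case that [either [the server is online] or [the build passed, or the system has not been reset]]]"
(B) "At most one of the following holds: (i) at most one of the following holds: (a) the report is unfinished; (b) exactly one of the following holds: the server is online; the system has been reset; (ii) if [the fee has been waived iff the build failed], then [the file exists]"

(A) T / (B) F

(A): Formalization: ¬R ↓ ¬(P ∨ (V ∨ ¬S))

¬R = ¬T = F
¬S = ¬F = T
V ∨ ¬S = T ∨ T = T
P ∨ (V ∨ ¬S) = F ∨ T = T
¬(P ∨ (V ∨ ¬S)) = ¬T = F
¬R ↓ ¬(P ∨ (V ∨ ¬S)) = F ↓ F = T
So (A) is true.

(B): In symbols: (¬Q ↑ (P ⊕ S)) ↑ ((R ↔ ¬V) → U)

¬Q = ¬F = T
P ⊕ S = F ⊕ F = F
¬Q ↑ (P ⊕ S) = T ↑ F = T
¬V = ¬T = F
R ↔ ¬V = T ↔ F = F
(R ↔ ¬V) → U = F → T = T
(¬Q ↑ (P ⊕ S)) ↑ ((R ↔ ¬V) → U) = T ↑ T = F
Hence (B) is false.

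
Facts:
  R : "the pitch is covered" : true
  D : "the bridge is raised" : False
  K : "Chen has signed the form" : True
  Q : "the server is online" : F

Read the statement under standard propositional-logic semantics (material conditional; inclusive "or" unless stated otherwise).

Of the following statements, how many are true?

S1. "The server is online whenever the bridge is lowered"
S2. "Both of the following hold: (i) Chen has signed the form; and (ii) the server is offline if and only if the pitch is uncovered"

0

S1: Formalization: ~D -> Q

~D = ~F = T
~D -> Q = T -> F = F
So S1 is false.

S2: This is K & (~Q <-> ~R).

~Q = ~F = T
~R = ~T = F
~Q <-> ~R = T <-> F = F
K & (~Q <-> ~R) = T & F = F
Thus S2 is false.

0 of the 2 statements are true (none).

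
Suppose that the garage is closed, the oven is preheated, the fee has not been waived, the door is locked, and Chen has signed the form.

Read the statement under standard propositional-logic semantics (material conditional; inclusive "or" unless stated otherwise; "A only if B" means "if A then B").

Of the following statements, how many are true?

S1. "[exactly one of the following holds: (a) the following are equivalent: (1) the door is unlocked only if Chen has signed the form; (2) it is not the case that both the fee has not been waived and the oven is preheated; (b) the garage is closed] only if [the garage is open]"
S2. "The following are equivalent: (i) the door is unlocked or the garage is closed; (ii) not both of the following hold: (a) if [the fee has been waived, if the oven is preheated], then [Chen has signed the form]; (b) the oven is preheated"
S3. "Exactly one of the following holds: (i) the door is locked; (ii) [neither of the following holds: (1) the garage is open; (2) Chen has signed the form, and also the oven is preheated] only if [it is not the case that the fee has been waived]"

Let L = "the door is locked" (T), D = "Chen has signed the form" (T), M = "the fee has been waived" (F), H = "the oven is preheated" (T), R = "the garage is closed" (T).

S1: This is (((~L -> D) <-> (~M nand H)) xor R) -> ~R.

~L = ~T = F
~L -> D = F -> T = T
~M = ~F = T
~M nand H = T nand T = F
(~L -> D) <-> (~M nand H) = T <-> F = F
((~L -> D) <-> (~M nand H)) xor R = F xor T = T
~R = ~T = F
(((~L -> D) <-> (~M nand H)) xor R) -> ~R = T -> F = F
Thus S1 is false.

S2: In symbols: (~L | R) <-> (((H -> M) -> D) nand H)

~L = ~T = F
~L | R = F | T = T
H -> M = T -> F = F
(H -> M) -> D = F -> T = T
((H -> M) -> D) nand H = T nand T = F
(~L | R) <-> (((H -> M) -> D) nand H) = T <-> F = F
So S2 is false.

S3: This is L xor ((~R nor (D & H)) -> ~M).

~R = ~T = F
D & H = T & T = T
~R nor (D & H) = F nor T = F
~M = ~F = T
(~R nor (D & H)) -> ~M = F -> T = T
L xor ((~R nor (D & H)) -> ~M) = T xor T = F
Thus S3 is false.

Count: 0.

0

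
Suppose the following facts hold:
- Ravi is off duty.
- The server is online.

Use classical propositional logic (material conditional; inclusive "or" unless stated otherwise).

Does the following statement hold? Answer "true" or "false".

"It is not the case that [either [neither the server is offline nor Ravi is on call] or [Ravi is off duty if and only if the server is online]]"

Let L = "the server is online" (True), Q = "Ravi is on call" (False).
Formalization: not ((not L nor Q) or (not Q iff L))

not L = not True = False
not L nor Q = False nor False = True
not Q = not False = True
not Q iff L = True iff True = True
(not L nor Q) or (not Q iff L) = True or True = True
not ((not L nor Q) or (not Q iff L)) = not True = False

The statement is false.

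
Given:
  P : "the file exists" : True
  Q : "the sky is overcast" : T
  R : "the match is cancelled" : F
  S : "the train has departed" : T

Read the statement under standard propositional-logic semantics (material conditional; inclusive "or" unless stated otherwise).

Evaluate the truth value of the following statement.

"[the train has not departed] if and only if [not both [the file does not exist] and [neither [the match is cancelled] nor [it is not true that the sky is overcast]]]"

Parsed as ~S <-> (~P nand (R nor ~Q))

~S = ~T = F
~P = ~T = F
~Q = ~T = F
R nor ~Q = F nor F = T
~P nand (R nor ~Q) = F nand T = T
~S <-> (~P nand (R nor ~Q)) = F <-> T = F

False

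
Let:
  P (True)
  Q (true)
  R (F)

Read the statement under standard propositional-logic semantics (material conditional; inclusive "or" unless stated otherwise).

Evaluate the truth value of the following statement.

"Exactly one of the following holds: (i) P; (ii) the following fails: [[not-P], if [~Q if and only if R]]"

False.

This is P xor not ((not Q iff R) -> not P).

not Q = not True = False
not Q iff R = False iff False = True
not P = not True = False
(not Q iff R) -> not P = True -> False = False
not ((not Q iff R) -> not P) = not False = True
P xor not ((not Q iff R) -> not P) = True xor True = False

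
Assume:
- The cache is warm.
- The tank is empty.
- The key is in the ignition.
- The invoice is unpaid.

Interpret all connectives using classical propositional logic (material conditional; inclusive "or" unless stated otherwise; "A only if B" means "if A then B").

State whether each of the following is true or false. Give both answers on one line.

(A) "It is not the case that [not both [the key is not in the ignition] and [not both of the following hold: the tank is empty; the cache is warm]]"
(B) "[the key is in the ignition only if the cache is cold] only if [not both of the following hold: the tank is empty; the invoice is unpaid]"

(A) F / (B) T

Let R = "the key is in the ignition" (T), N = "the tank is full" (F), G = "the cache is warm" (T), M = "the invoice is paid" (F).

(A): This is ¬(¬R ↑ (¬N ↑ G)).

¬R = ¬T = F
¬N = ¬F = T
¬N ↑ G = T ↑ T = F
¬R ↑ (¬N ↑ G) = F ↑ F = T
¬(¬R ↑ (¬N ↑ G)) = ¬T = F
Hence (A) is false.

(B): Parsed as (R → ¬G) → (¬N ↑ ¬M)

¬G = ¬T = F
R → ¬G = T → F = F
¬N = ¬F = T
¬M = ¬F = T
¬N ↑ ¬M = T ↑ T = F
(R → ¬G) → (¬N ↑ ¬M) = F → F = T
So (B) is true.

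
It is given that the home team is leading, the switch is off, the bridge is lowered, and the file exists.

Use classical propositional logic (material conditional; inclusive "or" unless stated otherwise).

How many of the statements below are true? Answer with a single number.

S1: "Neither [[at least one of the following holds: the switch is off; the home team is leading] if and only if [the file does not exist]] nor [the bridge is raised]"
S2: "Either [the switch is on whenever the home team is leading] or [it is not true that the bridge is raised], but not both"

2

Let Q = "the switch is on" (False), H = "the home team is leading" (True), W = "the file exists" (True), U = "the bridge is raised" (False).

S1: Formalization: ((not Q or H) iff not W) nor U

not Q = not False = True
not Q or H = True or True = True
not W = not True = False
(not Q or H) iff not W = True iff False = False
((not Q or H) iff not W) nor U = False nor False = True
Hence S1 is true.

S2: This is (H -> Q) xor not U.

H -> Q = True -> False = False
not U = not False = True
(H -> Q) xor not U = False xor True = True
So S2 is true.

Count: 2.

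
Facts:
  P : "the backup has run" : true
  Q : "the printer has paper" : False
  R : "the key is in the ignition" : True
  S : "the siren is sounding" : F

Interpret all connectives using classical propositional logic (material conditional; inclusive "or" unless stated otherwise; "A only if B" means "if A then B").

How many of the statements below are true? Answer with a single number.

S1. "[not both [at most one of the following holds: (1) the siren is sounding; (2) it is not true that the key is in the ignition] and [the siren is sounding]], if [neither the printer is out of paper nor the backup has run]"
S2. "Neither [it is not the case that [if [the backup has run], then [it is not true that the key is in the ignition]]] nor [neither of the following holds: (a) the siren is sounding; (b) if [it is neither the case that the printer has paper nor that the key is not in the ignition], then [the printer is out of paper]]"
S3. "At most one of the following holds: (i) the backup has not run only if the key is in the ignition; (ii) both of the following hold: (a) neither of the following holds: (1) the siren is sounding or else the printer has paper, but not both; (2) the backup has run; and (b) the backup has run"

2

S1: Formalization: (¬Q ↓ P) → ((S ↑ ¬R) ↑ S)

¬Q = ¬F = T
¬Q ↓ P = T ↓ T = F
¬R = ¬T = F
S ↑ ¬R = F ↑ F = T
(S ↑ ¬R) ↑ S = T ↑ F = T
(¬Q ↓ P) → ((S ↑ ¬R) ↑ S) = F → T = T
So S1 is true.

S2: Parsed as ¬(P → ¬R) ↓ (S ↓ ((Q ↓ ¬R) → ¬Q))

¬R = ¬T = F
P → ¬R = T → F = F
¬(P → ¬R) = ¬F = T
¬R = ¬T = F
Q ↓ ¬R = F ↓ F = T
¬Q = ¬F = T
(Q ↓ ¬R) → ¬Q = T → T = T
S ↓ ((Q ↓ ¬R) → ¬Q) = F ↓ T = F
¬(P → ¬R) ↓ (S ↓ ((Q ↓ ¬R) → ¬Q)) = T ↓ F = F
Thus S2 is false.

S3: Formalization: (¬P → R) ↑ (((S ⊕ Q) ↓ P) ∧ P)

¬P = ¬T = F
¬P → R = F → T = T
S ⊕ Q = F ⊕ F = F
(S ⊕ Q) ↓ P = F ↓ T = F
((S ⊕ Q) ↓ P) ∧ P = F ∧ T = F
(¬P → R) ↑ (((S ⊕ Q) ↓ P) ∧ P) = T ↑ F = T
Thus S3 is true.

Count: 2.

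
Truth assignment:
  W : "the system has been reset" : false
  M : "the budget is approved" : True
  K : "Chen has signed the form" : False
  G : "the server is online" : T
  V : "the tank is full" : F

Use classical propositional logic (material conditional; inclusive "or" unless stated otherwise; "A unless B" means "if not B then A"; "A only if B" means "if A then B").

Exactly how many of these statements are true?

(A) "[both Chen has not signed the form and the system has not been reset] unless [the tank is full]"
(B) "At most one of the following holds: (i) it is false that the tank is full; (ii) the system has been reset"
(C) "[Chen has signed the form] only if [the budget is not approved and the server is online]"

(A): Parsed as (~K & ~W) | V

~K = ~F = T
~W = ~F = T
~K & ~W = T & T = T
(~K & ~W) | V = T | F = T
So (A) is true.

(B): This is ~V nand W.

~V = ~F = T
~V nand W = T nand F = T
Hence (B) is true.

(C): In symbols: K -> (~M & G)

~M = ~T = F
~M & G = F & T = F
K -> (~M & G) = F -> F = T
Hence (C) is true.

3 of the 3 statements are true ((A), (B), (C)).

3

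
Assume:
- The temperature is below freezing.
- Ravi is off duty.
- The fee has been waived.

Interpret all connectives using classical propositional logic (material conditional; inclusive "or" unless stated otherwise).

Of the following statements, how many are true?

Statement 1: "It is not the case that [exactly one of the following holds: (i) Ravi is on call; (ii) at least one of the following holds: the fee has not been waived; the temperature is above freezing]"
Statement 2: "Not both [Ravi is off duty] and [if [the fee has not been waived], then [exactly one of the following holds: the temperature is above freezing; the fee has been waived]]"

Let W = "Ravi is on call" (False), V = "the fee has been waived" (True), H = "the temperature is below freezing" (True).

Statement 1: In symbols: not (W xor (not V or not H))

not V = not True = False
not H = not True = False
not V or not H = False or False = False
W xor (not V or not H) = False xor False = False
not (W xor (not V or not H)) = not False = True
So Statement 1 is true.

Statement 2: This is not W nand (not V -> (not H xor V)).

not W = not False = True
not V = not True = False
not H = not True = False
not H xor V = False xor True = True
not V -> (not H xor V) = False -> True = True
not W nand (not V -> (not H xor V)) = True nand True = False
Thus Statement 2 is false.

True statements: 1 (Statement 1).

1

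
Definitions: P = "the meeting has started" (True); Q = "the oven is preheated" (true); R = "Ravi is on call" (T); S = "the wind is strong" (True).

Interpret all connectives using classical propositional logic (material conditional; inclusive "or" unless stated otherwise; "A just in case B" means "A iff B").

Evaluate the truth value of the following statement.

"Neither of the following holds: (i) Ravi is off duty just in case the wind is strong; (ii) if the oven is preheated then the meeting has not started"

True.

Values: R=T, S=T, Q=T, P=T.
Parsed as (¬R ↔ S) ↓ (Q → ¬P)

¬R = ¬T = F
¬R ↔ S = F ↔ T = F
¬P = ¬T = F
Q → ¬P = T → F = F
(¬R ↔ S) ↓ (Q → ¬P) = F ↓ F = T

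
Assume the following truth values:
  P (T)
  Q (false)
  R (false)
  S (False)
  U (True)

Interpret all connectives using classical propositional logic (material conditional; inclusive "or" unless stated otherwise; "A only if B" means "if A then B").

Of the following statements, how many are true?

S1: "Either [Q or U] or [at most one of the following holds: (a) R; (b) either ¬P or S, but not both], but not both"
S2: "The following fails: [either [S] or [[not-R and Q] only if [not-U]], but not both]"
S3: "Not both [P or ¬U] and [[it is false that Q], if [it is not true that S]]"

S1: In symbols: (Q | U) xor (R nand (~P xor S))

Q | U = F | T = T
~P = ~T = F
~P xor S = F xor F = F
R nand (~P xor S) = F nand F = T
(Q | U) xor (R nand (~P xor S)) = T xor T = F
Hence S1 is false.

S2: Formalization: ~(S xor ((~R & Q) -> ~U))

~R = ~F = T
~R & Q = T & F = F
~U = ~T = F
(~R & Q) -> ~U = F -> F = T
S xor ((~R & Q) -> ~U) = F xor T = T
~(S xor ((~R & Q) -> ~U)) = ~T = F
Thus S2 is false.

S3: In symbols: (P | ~U) nand (~S -> ~Q)

~U = ~T = F
P | ~U = T | F = T
~S = ~F = T
~Q = ~F = T
~S -> ~Q = T -> T = T
(P | ~U) nand (~S -> ~Q) = T nand T = F
Hence S3 is false.

Count: 0.

0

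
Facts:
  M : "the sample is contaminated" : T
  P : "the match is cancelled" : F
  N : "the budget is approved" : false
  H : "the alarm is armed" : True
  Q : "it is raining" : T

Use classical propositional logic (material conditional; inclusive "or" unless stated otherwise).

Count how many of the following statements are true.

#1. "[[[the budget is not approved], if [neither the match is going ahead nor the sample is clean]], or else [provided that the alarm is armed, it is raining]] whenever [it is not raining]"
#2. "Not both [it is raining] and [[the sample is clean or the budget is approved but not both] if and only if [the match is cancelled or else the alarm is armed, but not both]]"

#1: Formalization: not Q -> (((not P nor not M) -> not N) or (H -> Q))

not Q = not True = False
not P = not False = True
not M = not True = False
not P nor not M = True nor False = False
not N = not False = True
(not P nor not M) -> not N = False -> True = True
H -> Q = True -> True = True
((not P nor not M) -> not N) or (H -> Q) = True or True = True
not Q -> (((not P nor not M) -> not N) or (H -> Q)) = False -> True = True
Thus #1 is true.

#2: Parsed as Q nand ((not M xor N) iff (P xor H))

not M = not True = False
not M xor N = False xor False = False
P xor H = False xor True = True
(not M xor N) iff (P xor H) = False iff True = False
Q nand ((not M xor N) iff (P xor H)) = True nand False = True
Thus #2 is true.

True statements: 2.

2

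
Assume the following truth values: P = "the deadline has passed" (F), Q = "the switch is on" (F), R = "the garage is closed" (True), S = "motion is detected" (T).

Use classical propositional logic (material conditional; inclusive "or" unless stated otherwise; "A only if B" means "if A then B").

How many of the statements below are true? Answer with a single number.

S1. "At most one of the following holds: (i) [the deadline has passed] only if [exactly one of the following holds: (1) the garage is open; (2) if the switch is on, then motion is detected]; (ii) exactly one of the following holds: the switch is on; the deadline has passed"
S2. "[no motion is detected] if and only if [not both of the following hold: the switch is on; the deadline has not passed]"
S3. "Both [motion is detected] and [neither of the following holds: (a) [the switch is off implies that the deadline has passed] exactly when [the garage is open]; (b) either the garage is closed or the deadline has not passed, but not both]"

S1: In symbols: (P -> (~R xor (Q -> S))) nand (Q xor P)

~R = ~T = F
Q -> S = F -> T = T
~R xor (Q -> S) = F xor T = T
P -> (~R xor (Q -> S)) = F -> T = T
Q xor P = F xor F = F
(P -> (~R xor (Q -> S))) nand (Q xor P) = T nand F = T
Thus S1 is true.

S2: In symbols: ~S <-> (Q nand ~P)

~S = ~T = F
~P = ~F = T
Q nand ~P = F nand T = T
~S <-> (Q nand ~P) = F <-> T = F
Hence S2 is false.

S3: Formalization: S & (((~Q -> P) <-> ~R) nor (R xor ~P))

~Q = ~F = T
~Q -> P = T -> F = F
~R = ~T = F
(~Q -> P) <-> ~R = F <-> F = T
~P = ~F = T
R xor ~P = T xor T = F
((~Q -> P) <-> ~R) nor (R xor ~P) = T nor F = F
S & (((~Q -> P) <-> ~R) nor (R xor ~P)) = T & F = F
So S3 is false.

True statements: 1.

1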